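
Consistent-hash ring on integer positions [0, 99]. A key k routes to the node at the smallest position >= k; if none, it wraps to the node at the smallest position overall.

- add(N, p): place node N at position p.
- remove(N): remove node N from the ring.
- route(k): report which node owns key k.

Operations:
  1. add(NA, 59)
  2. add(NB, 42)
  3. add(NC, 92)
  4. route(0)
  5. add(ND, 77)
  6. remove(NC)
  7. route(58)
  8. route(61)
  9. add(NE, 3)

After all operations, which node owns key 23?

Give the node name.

Op 1: add NA@59 -> ring=[59:NA]
Op 2: add NB@42 -> ring=[42:NB,59:NA]
Op 3: add NC@92 -> ring=[42:NB,59:NA,92:NC]
Op 4: route key 0: smallest pos >= 0 is 42 -> NB
Op 5: add ND@77 -> ring=[42:NB,59:NA,77:ND,92:NC]
Op 6: remove NC -> ring=[42:NB,59:NA,77:ND]
Op 7: route key 58: smallest pos >= 58 is 59 -> NA
Op 8: route key 61: smallest pos >= 61 is 77 -> ND
Op 9: add NE@3 -> ring=[3:NE,42:NB,59:NA,77:ND]
Final route key 23: smallest pos >= 23 is 42 -> NB

Answer: NB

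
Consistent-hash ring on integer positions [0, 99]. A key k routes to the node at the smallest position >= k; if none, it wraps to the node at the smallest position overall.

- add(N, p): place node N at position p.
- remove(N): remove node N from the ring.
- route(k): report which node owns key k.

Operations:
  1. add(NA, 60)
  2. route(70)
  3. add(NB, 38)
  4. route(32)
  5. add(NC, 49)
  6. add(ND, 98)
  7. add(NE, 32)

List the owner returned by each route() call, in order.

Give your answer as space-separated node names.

Answer: NA NB

Derivation:
Op 1: add NA@60 -> ring=[60:NA]
Op 2: route key 70: none >= 70, wrap to smallest pos 60 -> NA
Op 3: add NB@38 -> ring=[38:NB,60:NA]
Op 4: route key 32: smallest pos >= 32 is 38 -> NB
Op 5: add NC@49 -> ring=[38:NB,49:NC,60:NA]
Op 6: add ND@98 -> ring=[38:NB,49:NC,60:NA,98:ND]
Op 7: add NE@32 -> ring=[32:NE,38:NB,49:NC,60:NA,98:ND]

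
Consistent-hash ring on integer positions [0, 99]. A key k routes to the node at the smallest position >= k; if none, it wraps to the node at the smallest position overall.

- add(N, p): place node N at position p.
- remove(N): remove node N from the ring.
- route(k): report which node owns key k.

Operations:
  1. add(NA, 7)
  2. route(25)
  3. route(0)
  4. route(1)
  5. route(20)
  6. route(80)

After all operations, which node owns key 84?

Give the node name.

Answer: NA

Derivation:
Op 1: add NA@7 -> ring=[7:NA]
Op 2: route key 25: none >= 25, wrap to smallest pos 7 -> NA
Op 3: route key 0: smallest pos >= 0 is 7 -> NA
Op 4: route key 1: smallest pos >= 1 is 7 -> NA
Op 5: route key 20: none >= 20, wrap to smallest pos 7 -> NA
Op 6: route key 80: none >= 80, wrap to smallest pos 7 -> NA
Final route key 84: none >= 84, wrap to smallest pos 7 -> NA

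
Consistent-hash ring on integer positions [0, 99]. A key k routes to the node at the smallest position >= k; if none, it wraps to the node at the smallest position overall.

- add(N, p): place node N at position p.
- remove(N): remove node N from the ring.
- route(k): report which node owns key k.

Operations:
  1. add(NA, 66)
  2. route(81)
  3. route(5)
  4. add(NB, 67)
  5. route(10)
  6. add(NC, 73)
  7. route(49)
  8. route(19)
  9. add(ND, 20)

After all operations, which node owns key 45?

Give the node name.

Answer: NA

Derivation:
Op 1: add NA@66 -> ring=[66:NA]
Op 2: route key 81: none >= 81, wrap to smallest pos 66 -> NA
Op 3: route key 5: smallest pos >= 5 is 66 -> NA
Op 4: add NB@67 -> ring=[66:NA,67:NB]
Op 5: route key 10: smallest pos >= 10 is 66 -> NA
Op 6: add NC@73 -> ring=[66:NA,67:NB,73:NC]
Op 7: route key 49: smallest pos >= 49 is 66 -> NA
Op 8: route key 19: smallest pos >= 19 is 66 -> NA
Op 9: add ND@20 -> ring=[20:ND,66:NA,67:NB,73:NC]
Final route key 45: smallest pos >= 45 is 66 -> NA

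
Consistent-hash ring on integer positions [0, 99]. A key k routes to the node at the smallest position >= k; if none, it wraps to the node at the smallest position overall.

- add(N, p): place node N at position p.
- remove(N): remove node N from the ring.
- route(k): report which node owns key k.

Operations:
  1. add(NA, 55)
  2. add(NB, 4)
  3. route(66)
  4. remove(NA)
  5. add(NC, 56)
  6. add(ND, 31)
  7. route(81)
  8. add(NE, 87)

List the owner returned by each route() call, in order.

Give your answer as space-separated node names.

Op 1: add NA@55 -> ring=[55:NA]
Op 2: add NB@4 -> ring=[4:NB,55:NA]
Op 3: route key 66: none >= 66, wrap to smallest pos 4 -> NB
Op 4: remove NA -> ring=[4:NB]
Op 5: add NC@56 -> ring=[4:NB,56:NC]
Op 6: add ND@31 -> ring=[4:NB,31:ND,56:NC]
Op 7: route key 81: none >= 81, wrap to smallest pos 4 -> NB
Op 8: add NE@87 -> ring=[4:NB,31:ND,56:NC,87:NE]

Answer: NB NB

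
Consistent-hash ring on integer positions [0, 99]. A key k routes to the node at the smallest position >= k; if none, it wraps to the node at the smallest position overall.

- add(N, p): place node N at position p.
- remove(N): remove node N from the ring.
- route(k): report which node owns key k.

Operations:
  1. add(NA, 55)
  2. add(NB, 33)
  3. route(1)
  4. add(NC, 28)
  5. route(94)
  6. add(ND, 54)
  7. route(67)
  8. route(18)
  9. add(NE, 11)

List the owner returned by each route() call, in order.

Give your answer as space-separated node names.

Op 1: add NA@55 -> ring=[55:NA]
Op 2: add NB@33 -> ring=[33:NB,55:NA]
Op 3: route key 1: smallest pos >= 1 is 33 -> NB
Op 4: add NC@28 -> ring=[28:NC,33:NB,55:NA]
Op 5: route key 94: none >= 94, wrap to smallest pos 28 -> NC
Op 6: add ND@54 -> ring=[28:NC,33:NB,54:ND,55:NA]
Op 7: route key 67: none >= 67, wrap to smallest pos 28 -> NC
Op 8: route key 18: smallest pos >= 18 is 28 -> NC
Op 9: add NE@11 -> ring=[11:NE,28:NC,33:NB,54:ND,55:NA]

Answer: NB NC NC NC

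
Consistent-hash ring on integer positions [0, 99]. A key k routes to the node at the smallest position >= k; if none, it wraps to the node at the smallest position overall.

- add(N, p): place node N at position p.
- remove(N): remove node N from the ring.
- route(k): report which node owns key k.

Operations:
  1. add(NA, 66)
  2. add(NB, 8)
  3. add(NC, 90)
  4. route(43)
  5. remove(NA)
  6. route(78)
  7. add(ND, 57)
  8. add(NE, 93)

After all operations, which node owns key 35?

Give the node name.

Op 1: add NA@66 -> ring=[66:NA]
Op 2: add NB@8 -> ring=[8:NB,66:NA]
Op 3: add NC@90 -> ring=[8:NB,66:NA,90:NC]
Op 4: route key 43: smallest pos >= 43 is 66 -> NA
Op 5: remove NA -> ring=[8:NB,90:NC]
Op 6: route key 78: smallest pos >= 78 is 90 -> NC
Op 7: add ND@57 -> ring=[8:NB,57:ND,90:NC]
Op 8: add NE@93 -> ring=[8:NB,57:ND,90:NC,93:NE]
Final route key 35: smallest pos >= 35 is 57 -> ND

Answer: ND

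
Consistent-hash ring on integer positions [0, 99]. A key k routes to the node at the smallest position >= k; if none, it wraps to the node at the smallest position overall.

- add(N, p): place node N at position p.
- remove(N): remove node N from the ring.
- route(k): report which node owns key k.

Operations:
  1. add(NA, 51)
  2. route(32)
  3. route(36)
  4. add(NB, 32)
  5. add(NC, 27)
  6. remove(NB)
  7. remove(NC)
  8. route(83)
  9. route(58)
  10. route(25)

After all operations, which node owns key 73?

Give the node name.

Answer: NA

Derivation:
Op 1: add NA@51 -> ring=[51:NA]
Op 2: route key 32: smallest pos >= 32 is 51 -> NA
Op 3: route key 36: smallest pos >= 36 is 51 -> NA
Op 4: add NB@32 -> ring=[32:NB,51:NA]
Op 5: add NC@27 -> ring=[27:NC,32:NB,51:NA]
Op 6: remove NB -> ring=[27:NC,51:NA]
Op 7: remove NC -> ring=[51:NA]
Op 8: route key 83: none >= 83, wrap to smallest pos 51 -> NA
Op 9: route key 58: none >= 58, wrap to smallest pos 51 -> NA
Op 10: route key 25: smallest pos >= 25 is 51 -> NA
Final route key 73: none >= 73, wrap to smallest pos 51 -> NA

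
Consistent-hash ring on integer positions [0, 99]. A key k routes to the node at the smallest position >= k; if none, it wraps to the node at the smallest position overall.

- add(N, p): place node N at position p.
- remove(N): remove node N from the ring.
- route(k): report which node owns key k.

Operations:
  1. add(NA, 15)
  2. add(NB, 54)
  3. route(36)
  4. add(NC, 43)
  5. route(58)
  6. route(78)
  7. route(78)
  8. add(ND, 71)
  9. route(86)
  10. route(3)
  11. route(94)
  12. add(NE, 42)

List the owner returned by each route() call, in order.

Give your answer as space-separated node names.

Op 1: add NA@15 -> ring=[15:NA]
Op 2: add NB@54 -> ring=[15:NA,54:NB]
Op 3: route key 36: smallest pos >= 36 is 54 -> NB
Op 4: add NC@43 -> ring=[15:NA,43:NC,54:NB]
Op 5: route key 58: none >= 58, wrap to smallest pos 15 -> NA
Op 6: route key 78: none >= 78, wrap to smallest pos 15 -> NA
Op 7: route key 78: none >= 78, wrap to smallest pos 15 -> NA
Op 8: add ND@71 -> ring=[15:NA,43:NC,54:NB,71:ND]
Op 9: route key 86: none >= 86, wrap to smallest pos 15 -> NA
Op 10: route key 3: smallest pos >= 3 is 15 -> NA
Op 11: route key 94: none >= 94, wrap to smallest pos 15 -> NA
Op 12: add NE@42 -> ring=[15:NA,42:NE,43:NC,54:NB,71:ND]

Answer: NB NA NA NA NA NA NA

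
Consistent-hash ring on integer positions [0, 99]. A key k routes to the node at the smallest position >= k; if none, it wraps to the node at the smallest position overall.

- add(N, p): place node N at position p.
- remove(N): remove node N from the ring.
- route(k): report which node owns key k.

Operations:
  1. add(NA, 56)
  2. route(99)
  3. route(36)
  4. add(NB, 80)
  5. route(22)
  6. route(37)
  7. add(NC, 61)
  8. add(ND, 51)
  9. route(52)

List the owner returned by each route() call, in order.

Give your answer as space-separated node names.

Answer: NA NA NA NA NA

Derivation:
Op 1: add NA@56 -> ring=[56:NA]
Op 2: route key 99: none >= 99, wrap to smallest pos 56 -> NA
Op 3: route key 36: smallest pos >= 36 is 56 -> NA
Op 4: add NB@80 -> ring=[56:NA,80:NB]
Op 5: route key 22: smallest pos >= 22 is 56 -> NA
Op 6: route key 37: smallest pos >= 37 is 56 -> NA
Op 7: add NC@61 -> ring=[56:NA,61:NC,80:NB]
Op 8: add ND@51 -> ring=[51:ND,56:NA,61:NC,80:NB]
Op 9: route key 52: smallest pos >= 52 is 56 -> NA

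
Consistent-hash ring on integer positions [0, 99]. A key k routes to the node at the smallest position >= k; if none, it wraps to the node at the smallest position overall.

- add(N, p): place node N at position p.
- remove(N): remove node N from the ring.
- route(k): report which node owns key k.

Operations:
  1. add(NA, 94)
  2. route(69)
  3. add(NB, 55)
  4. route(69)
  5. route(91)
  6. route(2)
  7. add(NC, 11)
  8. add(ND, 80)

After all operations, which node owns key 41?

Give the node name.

Answer: NB

Derivation:
Op 1: add NA@94 -> ring=[94:NA]
Op 2: route key 69: smallest pos >= 69 is 94 -> NA
Op 3: add NB@55 -> ring=[55:NB,94:NA]
Op 4: route key 69: smallest pos >= 69 is 94 -> NA
Op 5: route key 91: smallest pos >= 91 is 94 -> NA
Op 6: route key 2: smallest pos >= 2 is 55 -> NB
Op 7: add NC@11 -> ring=[11:NC,55:NB,94:NA]
Op 8: add ND@80 -> ring=[11:NC,55:NB,80:ND,94:NA]
Final route key 41: smallest pos >= 41 is 55 -> NB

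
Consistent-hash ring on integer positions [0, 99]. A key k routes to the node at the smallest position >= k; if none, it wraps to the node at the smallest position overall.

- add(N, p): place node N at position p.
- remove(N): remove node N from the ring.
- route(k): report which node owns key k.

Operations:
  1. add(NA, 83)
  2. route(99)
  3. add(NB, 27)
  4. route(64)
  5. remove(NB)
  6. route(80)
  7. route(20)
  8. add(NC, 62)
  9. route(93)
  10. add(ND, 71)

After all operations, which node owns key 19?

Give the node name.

Op 1: add NA@83 -> ring=[83:NA]
Op 2: route key 99: none >= 99, wrap to smallest pos 83 -> NA
Op 3: add NB@27 -> ring=[27:NB,83:NA]
Op 4: route key 64: smallest pos >= 64 is 83 -> NA
Op 5: remove NB -> ring=[83:NA]
Op 6: route key 80: smallest pos >= 80 is 83 -> NA
Op 7: route key 20: smallest pos >= 20 is 83 -> NA
Op 8: add NC@62 -> ring=[62:NC,83:NA]
Op 9: route key 93: none >= 93, wrap to smallest pos 62 -> NC
Op 10: add ND@71 -> ring=[62:NC,71:ND,83:NA]
Final route key 19: smallest pos >= 19 is 62 -> NC

Answer: NC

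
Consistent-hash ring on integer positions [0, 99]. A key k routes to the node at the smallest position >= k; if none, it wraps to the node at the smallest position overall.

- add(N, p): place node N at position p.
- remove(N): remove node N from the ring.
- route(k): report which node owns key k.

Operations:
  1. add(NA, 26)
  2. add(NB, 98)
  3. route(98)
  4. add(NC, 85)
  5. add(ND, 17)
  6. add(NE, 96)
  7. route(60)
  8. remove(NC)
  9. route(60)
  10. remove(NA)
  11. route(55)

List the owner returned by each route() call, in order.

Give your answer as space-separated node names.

Answer: NB NC NE NE

Derivation:
Op 1: add NA@26 -> ring=[26:NA]
Op 2: add NB@98 -> ring=[26:NA,98:NB]
Op 3: route key 98: smallest pos >= 98 is 98 -> NB
Op 4: add NC@85 -> ring=[26:NA,85:NC,98:NB]
Op 5: add ND@17 -> ring=[17:ND,26:NA,85:NC,98:NB]
Op 6: add NE@96 -> ring=[17:ND,26:NA,85:NC,96:NE,98:NB]
Op 7: route key 60: smallest pos >= 60 is 85 -> NC
Op 8: remove NC -> ring=[17:ND,26:NA,96:NE,98:NB]
Op 9: route key 60: smallest pos >= 60 is 96 -> NE
Op 10: remove NA -> ring=[17:ND,96:NE,98:NB]
Op 11: route key 55: smallest pos >= 55 is 96 -> NE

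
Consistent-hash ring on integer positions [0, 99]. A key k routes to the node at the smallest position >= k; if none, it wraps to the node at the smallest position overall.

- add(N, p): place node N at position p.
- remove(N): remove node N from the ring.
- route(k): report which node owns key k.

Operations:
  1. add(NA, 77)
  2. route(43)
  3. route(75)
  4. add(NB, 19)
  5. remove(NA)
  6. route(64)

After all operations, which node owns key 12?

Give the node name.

Op 1: add NA@77 -> ring=[77:NA]
Op 2: route key 43: smallest pos >= 43 is 77 -> NA
Op 3: route key 75: smallest pos >= 75 is 77 -> NA
Op 4: add NB@19 -> ring=[19:NB,77:NA]
Op 5: remove NA -> ring=[19:NB]
Op 6: route key 64: none >= 64, wrap to smallest pos 19 -> NB
Final route key 12: smallest pos >= 12 is 19 -> NB

Answer: NB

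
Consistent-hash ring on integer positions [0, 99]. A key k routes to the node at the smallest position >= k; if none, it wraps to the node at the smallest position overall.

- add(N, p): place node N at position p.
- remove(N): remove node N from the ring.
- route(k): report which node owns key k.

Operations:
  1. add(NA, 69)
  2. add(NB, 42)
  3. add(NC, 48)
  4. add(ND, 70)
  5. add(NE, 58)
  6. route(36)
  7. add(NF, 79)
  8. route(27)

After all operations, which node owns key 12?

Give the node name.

Answer: NB

Derivation:
Op 1: add NA@69 -> ring=[69:NA]
Op 2: add NB@42 -> ring=[42:NB,69:NA]
Op 3: add NC@48 -> ring=[42:NB,48:NC,69:NA]
Op 4: add ND@70 -> ring=[42:NB,48:NC,69:NA,70:ND]
Op 5: add NE@58 -> ring=[42:NB,48:NC,58:NE,69:NA,70:ND]
Op 6: route key 36: smallest pos >= 36 is 42 -> NB
Op 7: add NF@79 -> ring=[42:NB,48:NC,58:NE,69:NA,70:ND,79:NF]
Op 8: route key 27: smallest pos >= 27 is 42 -> NB
Final route key 12: smallest pos >= 12 is 42 -> NB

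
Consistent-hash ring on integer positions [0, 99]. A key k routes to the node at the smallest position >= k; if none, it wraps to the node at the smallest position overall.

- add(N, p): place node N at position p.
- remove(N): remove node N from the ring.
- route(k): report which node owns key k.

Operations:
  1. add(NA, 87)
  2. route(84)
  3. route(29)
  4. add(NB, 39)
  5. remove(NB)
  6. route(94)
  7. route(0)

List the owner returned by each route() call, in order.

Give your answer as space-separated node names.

Op 1: add NA@87 -> ring=[87:NA]
Op 2: route key 84: smallest pos >= 84 is 87 -> NA
Op 3: route key 29: smallest pos >= 29 is 87 -> NA
Op 4: add NB@39 -> ring=[39:NB,87:NA]
Op 5: remove NB -> ring=[87:NA]
Op 6: route key 94: none >= 94, wrap to smallest pos 87 -> NA
Op 7: route key 0: smallest pos >= 0 is 87 -> NA

Answer: NA NA NA NA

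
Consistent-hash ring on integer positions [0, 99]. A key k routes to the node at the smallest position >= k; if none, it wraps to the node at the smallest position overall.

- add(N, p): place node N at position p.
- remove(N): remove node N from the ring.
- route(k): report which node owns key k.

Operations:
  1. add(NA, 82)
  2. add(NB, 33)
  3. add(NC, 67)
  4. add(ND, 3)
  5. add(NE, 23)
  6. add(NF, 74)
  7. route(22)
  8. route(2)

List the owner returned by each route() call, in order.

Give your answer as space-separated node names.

Op 1: add NA@82 -> ring=[82:NA]
Op 2: add NB@33 -> ring=[33:NB,82:NA]
Op 3: add NC@67 -> ring=[33:NB,67:NC,82:NA]
Op 4: add ND@3 -> ring=[3:ND,33:NB,67:NC,82:NA]
Op 5: add NE@23 -> ring=[3:ND,23:NE,33:NB,67:NC,82:NA]
Op 6: add NF@74 -> ring=[3:ND,23:NE,33:NB,67:NC,74:NF,82:NA]
Op 7: route key 22: smallest pos >= 22 is 23 -> NE
Op 8: route key 2: smallest pos >= 2 is 3 -> ND

Answer: NE ND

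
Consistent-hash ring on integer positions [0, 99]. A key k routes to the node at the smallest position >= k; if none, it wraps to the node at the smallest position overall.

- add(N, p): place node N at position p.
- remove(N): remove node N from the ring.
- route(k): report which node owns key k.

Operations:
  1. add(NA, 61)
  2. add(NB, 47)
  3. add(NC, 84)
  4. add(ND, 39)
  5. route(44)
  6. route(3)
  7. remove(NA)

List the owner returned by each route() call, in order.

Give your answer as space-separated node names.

Op 1: add NA@61 -> ring=[61:NA]
Op 2: add NB@47 -> ring=[47:NB,61:NA]
Op 3: add NC@84 -> ring=[47:NB,61:NA,84:NC]
Op 4: add ND@39 -> ring=[39:ND,47:NB,61:NA,84:NC]
Op 5: route key 44: smallest pos >= 44 is 47 -> NB
Op 6: route key 3: smallest pos >= 3 is 39 -> ND
Op 7: remove NA -> ring=[39:ND,47:NB,84:NC]

Answer: NB ND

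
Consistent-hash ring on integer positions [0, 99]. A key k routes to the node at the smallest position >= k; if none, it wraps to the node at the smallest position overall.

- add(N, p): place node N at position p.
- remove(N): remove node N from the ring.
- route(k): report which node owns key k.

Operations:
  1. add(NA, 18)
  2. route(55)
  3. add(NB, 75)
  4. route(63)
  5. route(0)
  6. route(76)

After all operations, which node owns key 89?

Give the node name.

Answer: NA

Derivation:
Op 1: add NA@18 -> ring=[18:NA]
Op 2: route key 55: none >= 55, wrap to smallest pos 18 -> NA
Op 3: add NB@75 -> ring=[18:NA,75:NB]
Op 4: route key 63: smallest pos >= 63 is 75 -> NB
Op 5: route key 0: smallest pos >= 0 is 18 -> NA
Op 6: route key 76: none >= 76, wrap to smallest pos 18 -> NA
Final route key 89: none >= 89, wrap to smallest pos 18 -> NA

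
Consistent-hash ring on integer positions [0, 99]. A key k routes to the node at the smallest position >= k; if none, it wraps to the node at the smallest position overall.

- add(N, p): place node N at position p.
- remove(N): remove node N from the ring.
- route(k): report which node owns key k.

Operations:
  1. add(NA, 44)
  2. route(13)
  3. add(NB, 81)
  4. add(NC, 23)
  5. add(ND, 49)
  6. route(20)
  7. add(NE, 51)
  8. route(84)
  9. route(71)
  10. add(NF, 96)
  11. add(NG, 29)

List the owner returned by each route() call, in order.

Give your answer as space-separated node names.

Answer: NA NC NC NB

Derivation:
Op 1: add NA@44 -> ring=[44:NA]
Op 2: route key 13: smallest pos >= 13 is 44 -> NA
Op 3: add NB@81 -> ring=[44:NA,81:NB]
Op 4: add NC@23 -> ring=[23:NC,44:NA,81:NB]
Op 5: add ND@49 -> ring=[23:NC,44:NA,49:ND,81:NB]
Op 6: route key 20: smallest pos >= 20 is 23 -> NC
Op 7: add NE@51 -> ring=[23:NC,44:NA,49:ND,51:NE,81:NB]
Op 8: route key 84: none >= 84, wrap to smallest pos 23 -> NC
Op 9: route key 71: smallest pos >= 71 is 81 -> NB
Op 10: add NF@96 -> ring=[23:NC,44:NA,49:ND,51:NE,81:NB,96:NF]
Op 11: add NG@29 -> ring=[23:NC,29:NG,44:NA,49:ND,51:NE,81:NB,96:NF]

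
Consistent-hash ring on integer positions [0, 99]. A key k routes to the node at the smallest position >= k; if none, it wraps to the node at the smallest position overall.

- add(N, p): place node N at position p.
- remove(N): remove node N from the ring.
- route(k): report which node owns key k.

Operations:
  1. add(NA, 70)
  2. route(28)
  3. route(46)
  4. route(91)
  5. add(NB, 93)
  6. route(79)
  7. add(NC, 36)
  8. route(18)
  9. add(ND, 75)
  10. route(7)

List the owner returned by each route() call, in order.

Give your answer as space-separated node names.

Answer: NA NA NA NB NC NC

Derivation:
Op 1: add NA@70 -> ring=[70:NA]
Op 2: route key 28: smallest pos >= 28 is 70 -> NA
Op 3: route key 46: smallest pos >= 46 is 70 -> NA
Op 4: route key 91: none >= 91, wrap to smallest pos 70 -> NA
Op 5: add NB@93 -> ring=[70:NA,93:NB]
Op 6: route key 79: smallest pos >= 79 is 93 -> NB
Op 7: add NC@36 -> ring=[36:NC,70:NA,93:NB]
Op 8: route key 18: smallest pos >= 18 is 36 -> NC
Op 9: add ND@75 -> ring=[36:NC,70:NA,75:ND,93:NB]
Op 10: route key 7: smallest pos >= 7 is 36 -> NC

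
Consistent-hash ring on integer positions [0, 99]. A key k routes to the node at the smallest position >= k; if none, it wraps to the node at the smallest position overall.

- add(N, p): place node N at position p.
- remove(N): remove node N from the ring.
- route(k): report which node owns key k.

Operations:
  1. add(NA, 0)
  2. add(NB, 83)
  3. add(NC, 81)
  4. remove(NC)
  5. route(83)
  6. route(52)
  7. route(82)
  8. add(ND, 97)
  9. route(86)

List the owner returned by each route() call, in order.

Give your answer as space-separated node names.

Answer: NB NB NB ND

Derivation:
Op 1: add NA@0 -> ring=[0:NA]
Op 2: add NB@83 -> ring=[0:NA,83:NB]
Op 3: add NC@81 -> ring=[0:NA,81:NC,83:NB]
Op 4: remove NC -> ring=[0:NA,83:NB]
Op 5: route key 83: smallest pos >= 83 is 83 -> NB
Op 6: route key 52: smallest pos >= 52 is 83 -> NB
Op 7: route key 82: smallest pos >= 82 is 83 -> NB
Op 8: add ND@97 -> ring=[0:NA,83:NB,97:ND]
Op 9: route key 86: smallest pos >= 86 is 97 -> ND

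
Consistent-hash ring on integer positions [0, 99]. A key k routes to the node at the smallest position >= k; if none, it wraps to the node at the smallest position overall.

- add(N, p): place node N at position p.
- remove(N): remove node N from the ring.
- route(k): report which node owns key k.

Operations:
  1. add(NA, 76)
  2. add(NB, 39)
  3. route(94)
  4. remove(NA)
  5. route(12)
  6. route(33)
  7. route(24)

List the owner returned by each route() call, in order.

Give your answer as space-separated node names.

Answer: NB NB NB NB

Derivation:
Op 1: add NA@76 -> ring=[76:NA]
Op 2: add NB@39 -> ring=[39:NB,76:NA]
Op 3: route key 94: none >= 94, wrap to smallest pos 39 -> NB
Op 4: remove NA -> ring=[39:NB]
Op 5: route key 12: smallest pos >= 12 is 39 -> NB
Op 6: route key 33: smallest pos >= 33 is 39 -> NB
Op 7: route key 24: smallest pos >= 24 is 39 -> NB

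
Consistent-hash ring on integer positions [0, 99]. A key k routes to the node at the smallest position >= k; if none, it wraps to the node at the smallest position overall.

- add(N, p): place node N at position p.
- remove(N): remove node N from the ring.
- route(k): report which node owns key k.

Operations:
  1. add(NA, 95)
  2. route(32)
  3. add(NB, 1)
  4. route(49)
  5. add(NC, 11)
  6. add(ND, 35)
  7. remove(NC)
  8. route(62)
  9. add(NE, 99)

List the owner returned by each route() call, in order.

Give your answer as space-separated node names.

Op 1: add NA@95 -> ring=[95:NA]
Op 2: route key 32: smallest pos >= 32 is 95 -> NA
Op 3: add NB@1 -> ring=[1:NB,95:NA]
Op 4: route key 49: smallest pos >= 49 is 95 -> NA
Op 5: add NC@11 -> ring=[1:NB,11:NC,95:NA]
Op 6: add ND@35 -> ring=[1:NB,11:NC,35:ND,95:NA]
Op 7: remove NC -> ring=[1:NB,35:ND,95:NA]
Op 8: route key 62: smallest pos >= 62 is 95 -> NA
Op 9: add NE@99 -> ring=[1:NB,35:ND,95:NA,99:NE]

Answer: NA NA NA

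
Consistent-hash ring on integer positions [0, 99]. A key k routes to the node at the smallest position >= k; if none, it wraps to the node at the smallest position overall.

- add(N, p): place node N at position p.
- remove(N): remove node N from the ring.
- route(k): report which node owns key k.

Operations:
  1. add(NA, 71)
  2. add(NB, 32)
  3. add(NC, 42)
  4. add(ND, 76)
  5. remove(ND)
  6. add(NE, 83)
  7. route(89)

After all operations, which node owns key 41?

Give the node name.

Answer: NC

Derivation:
Op 1: add NA@71 -> ring=[71:NA]
Op 2: add NB@32 -> ring=[32:NB,71:NA]
Op 3: add NC@42 -> ring=[32:NB,42:NC,71:NA]
Op 4: add ND@76 -> ring=[32:NB,42:NC,71:NA,76:ND]
Op 5: remove ND -> ring=[32:NB,42:NC,71:NA]
Op 6: add NE@83 -> ring=[32:NB,42:NC,71:NA,83:NE]
Op 7: route key 89: none >= 89, wrap to smallest pos 32 -> NB
Final route key 41: smallest pos >= 41 is 42 -> NC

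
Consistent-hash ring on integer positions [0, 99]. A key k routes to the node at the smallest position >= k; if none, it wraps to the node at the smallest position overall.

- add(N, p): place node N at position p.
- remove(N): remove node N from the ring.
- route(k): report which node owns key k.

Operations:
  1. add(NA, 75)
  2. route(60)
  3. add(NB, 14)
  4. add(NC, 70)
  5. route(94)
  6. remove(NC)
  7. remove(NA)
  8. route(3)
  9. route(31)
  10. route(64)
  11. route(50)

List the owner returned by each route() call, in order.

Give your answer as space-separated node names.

Op 1: add NA@75 -> ring=[75:NA]
Op 2: route key 60: smallest pos >= 60 is 75 -> NA
Op 3: add NB@14 -> ring=[14:NB,75:NA]
Op 4: add NC@70 -> ring=[14:NB,70:NC,75:NA]
Op 5: route key 94: none >= 94, wrap to smallest pos 14 -> NB
Op 6: remove NC -> ring=[14:NB,75:NA]
Op 7: remove NA -> ring=[14:NB]
Op 8: route key 3: smallest pos >= 3 is 14 -> NB
Op 9: route key 31: none >= 31, wrap to smallest pos 14 -> NB
Op 10: route key 64: none >= 64, wrap to smallest pos 14 -> NB
Op 11: route key 50: none >= 50, wrap to smallest pos 14 -> NB

Answer: NA NB NB NB NB NB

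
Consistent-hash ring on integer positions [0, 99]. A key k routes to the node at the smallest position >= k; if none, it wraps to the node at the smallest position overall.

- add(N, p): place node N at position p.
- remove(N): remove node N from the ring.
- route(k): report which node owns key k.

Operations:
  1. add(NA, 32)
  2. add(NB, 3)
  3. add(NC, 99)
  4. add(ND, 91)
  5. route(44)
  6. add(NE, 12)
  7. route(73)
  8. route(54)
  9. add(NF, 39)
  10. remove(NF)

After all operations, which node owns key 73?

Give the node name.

Op 1: add NA@32 -> ring=[32:NA]
Op 2: add NB@3 -> ring=[3:NB,32:NA]
Op 3: add NC@99 -> ring=[3:NB,32:NA,99:NC]
Op 4: add ND@91 -> ring=[3:NB,32:NA,91:ND,99:NC]
Op 5: route key 44: smallest pos >= 44 is 91 -> ND
Op 6: add NE@12 -> ring=[3:NB,12:NE,32:NA,91:ND,99:NC]
Op 7: route key 73: smallest pos >= 73 is 91 -> ND
Op 8: route key 54: smallest pos >= 54 is 91 -> ND
Op 9: add NF@39 -> ring=[3:NB,12:NE,32:NA,39:NF,91:ND,99:NC]
Op 10: remove NF -> ring=[3:NB,12:NE,32:NA,91:ND,99:NC]
Final route key 73: smallest pos >= 73 is 91 -> ND

Answer: ND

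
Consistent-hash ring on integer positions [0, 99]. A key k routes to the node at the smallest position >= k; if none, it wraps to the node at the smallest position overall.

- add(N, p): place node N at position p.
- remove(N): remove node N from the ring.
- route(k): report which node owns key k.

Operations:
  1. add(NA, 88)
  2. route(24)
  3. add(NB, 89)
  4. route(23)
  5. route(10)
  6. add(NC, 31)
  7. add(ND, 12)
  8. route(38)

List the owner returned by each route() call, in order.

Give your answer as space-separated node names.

Op 1: add NA@88 -> ring=[88:NA]
Op 2: route key 24: smallest pos >= 24 is 88 -> NA
Op 3: add NB@89 -> ring=[88:NA,89:NB]
Op 4: route key 23: smallest pos >= 23 is 88 -> NA
Op 5: route key 10: smallest pos >= 10 is 88 -> NA
Op 6: add NC@31 -> ring=[31:NC,88:NA,89:NB]
Op 7: add ND@12 -> ring=[12:ND,31:NC,88:NA,89:NB]
Op 8: route key 38: smallest pos >= 38 is 88 -> NA

Answer: NA NA NA NA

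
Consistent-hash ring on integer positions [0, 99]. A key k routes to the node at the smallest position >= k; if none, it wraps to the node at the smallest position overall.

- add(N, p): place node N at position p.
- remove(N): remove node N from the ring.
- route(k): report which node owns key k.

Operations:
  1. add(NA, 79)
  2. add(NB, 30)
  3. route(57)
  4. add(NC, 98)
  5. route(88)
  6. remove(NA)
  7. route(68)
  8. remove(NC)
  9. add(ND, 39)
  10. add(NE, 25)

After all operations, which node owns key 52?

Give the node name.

Op 1: add NA@79 -> ring=[79:NA]
Op 2: add NB@30 -> ring=[30:NB,79:NA]
Op 3: route key 57: smallest pos >= 57 is 79 -> NA
Op 4: add NC@98 -> ring=[30:NB,79:NA,98:NC]
Op 5: route key 88: smallest pos >= 88 is 98 -> NC
Op 6: remove NA -> ring=[30:NB,98:NC]
Op 7: route key 68: smallest pos >= 68 is 98 -> NC
Op 8: remove NC -> ring=[30:NB]
Op 9: add ND@39 -> ring=[30:NB,39:ND]
Op 10: add NE@25 -> ring=[25:NE,30:NB,39:ND]
Final route key 52: none >= 52, wrap to smallest pos 25 -> NE

Answer: NE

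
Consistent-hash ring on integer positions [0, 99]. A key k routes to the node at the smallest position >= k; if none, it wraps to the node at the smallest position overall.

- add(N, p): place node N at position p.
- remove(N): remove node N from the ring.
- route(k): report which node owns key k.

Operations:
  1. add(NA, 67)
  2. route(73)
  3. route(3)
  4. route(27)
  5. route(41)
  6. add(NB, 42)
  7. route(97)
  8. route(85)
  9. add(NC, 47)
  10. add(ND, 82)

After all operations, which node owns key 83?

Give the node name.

Op 1: add NA@67 -> ring=[67:NA]
Op 2: route key 73: none >= 73, wrap to smallest pos 67 -> NA
Op 3: route key 3: smallest pos >= 3 is 67 -> NA
Op 4: route key 27: smallest pos >= 27 is 67 -> NA
Op 5: route key 41: smallest pos >= 41 is 67 -> NA
Op 6: add NB@42 -> ring=[42:NB,67:NA]
Op 7: route key 97: none >= 97, wrap to smallest pos 42 -> NB
Op 8: route key 85: none >= 85, wrap to smallest pos 42 -> NB
Op 9: add NC@47 -> ring=[42:NB,47:NC,67:NA]
Op 10: add ND@82 -> ring=[42:NB,47:NC,67:NA,82:ND]
Final route key 83: none >= 83, wrap to smallest pos 42 -> NB

Answer: NB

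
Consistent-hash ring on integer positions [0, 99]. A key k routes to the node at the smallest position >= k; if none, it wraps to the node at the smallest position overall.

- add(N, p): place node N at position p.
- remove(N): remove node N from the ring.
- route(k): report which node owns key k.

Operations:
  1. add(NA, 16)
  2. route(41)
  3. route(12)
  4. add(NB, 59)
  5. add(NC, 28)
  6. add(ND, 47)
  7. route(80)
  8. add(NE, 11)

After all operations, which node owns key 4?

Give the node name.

Answer: NE

Derivation:
Op 1: add NA@16 -> ring=[16:NA]
Op 2: route key 41: none >= 41, wrap to smallest pos 16 -> NA
Op 3: route key 12: smallest pos >= 12 is 16 -> NA
Op 4: add NB@59 -> ring=[16:NA,59:NB]
Op 5: add NC@28 -> ring=[16:NA,28:NC,59:NB]
Op 6: add ND@47 -> ring=[16:NA,28:NC,47:ND,59:NB]
Op 7: route key 80: none >= 80, wrap to smallest pos 16 -> NA
Op 8: add NE@11 -> ring=[11:NE,16:NA,28:NC,47:ND,59:NB]
Final route key 4: smallest pos >= 4 is 11 -> NE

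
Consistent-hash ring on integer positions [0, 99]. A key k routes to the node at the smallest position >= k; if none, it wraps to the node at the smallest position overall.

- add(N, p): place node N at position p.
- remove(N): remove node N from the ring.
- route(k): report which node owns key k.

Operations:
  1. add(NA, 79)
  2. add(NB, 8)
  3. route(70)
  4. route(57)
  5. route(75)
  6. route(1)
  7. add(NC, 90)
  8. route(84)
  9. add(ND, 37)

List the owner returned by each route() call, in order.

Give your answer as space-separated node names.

Answer: NA NA NA NB NC

Derivation:
Op 1: add NA@79 -> ring=[79:NA]
Op 2: add NB@8 -> ring=[8:NB,79:NA]
Op 3: route key 70: smallest pos >= 70 is 79 -> NA
Op 4: route key 57: smallest pos >= 57 is 79 -> NA
Op 5: route key 75: smallest pos >= 75 is 79 -> NA
Op 6: route key 1: smallest pos >= 1 is 8 -> NB
Op 7: add NC@90 -> ring=[8:NB,79:NA,90:NC]
Op 8: route key 84: smallest pos >= 84 is 90 -> NC
Op 9: add ND@37 -> ring=[8:NB,37:ND,79:NA,90:NC]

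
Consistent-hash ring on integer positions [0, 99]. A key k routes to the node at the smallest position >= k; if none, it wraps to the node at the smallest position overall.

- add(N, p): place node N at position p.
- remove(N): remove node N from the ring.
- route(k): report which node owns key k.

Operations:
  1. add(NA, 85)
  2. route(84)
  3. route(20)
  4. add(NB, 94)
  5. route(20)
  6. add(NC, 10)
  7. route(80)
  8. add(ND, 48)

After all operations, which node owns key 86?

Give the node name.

Answer: NB

Derivation:
Op 1: add NA@85 -> ring=[85:NA]
Op 2: route key 84: smallest pos >= 84 is 85 -> NA
Op 3: route key 20: smallest pos >= 20 is 85 -> NA
Op 4: add NB@94 -> ring=[85:NA,94:NB]
Op 5: route key 20: smallest pos >= 20 is 85 -> NA
Op 6: add NC@10 -> ring=[10:NC,85:NA,94:NB]
Op 7: route key 80: smallest pos >= 80 is 85 -> NA
Op 8: add ND@48 -> ring=[10:NC,48:ND,85:NA,94:NB]
Final route key 86: smallest pos >= 86 is 94 -> NB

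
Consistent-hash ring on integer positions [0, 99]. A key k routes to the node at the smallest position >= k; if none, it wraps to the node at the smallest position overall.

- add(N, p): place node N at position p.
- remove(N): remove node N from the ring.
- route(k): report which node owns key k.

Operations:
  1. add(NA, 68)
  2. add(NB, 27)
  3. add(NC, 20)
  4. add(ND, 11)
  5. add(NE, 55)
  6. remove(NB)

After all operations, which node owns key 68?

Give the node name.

Op 1: add NA@68 -> ring=[68:NA]
Op 2: add NB@27 -> ring=[27:NB,68:NA]
Op 3: add NC@20 -> ring=[20:NC,27:NB,68:NA]
Op 4: add ND@11 -> ring=[11:ND,20:NC,27:NB,68:NA]
Op 5: add NE@55 -> ring=[11:ND,20:NC,27:NB,55:NE,68:NA]
Op 6: remove NB -> ring=[11:ND,20:NC,55:NE,68:NA]
Final route key 68: smallest pos >= 68 is 68 -> NA

Answer: NA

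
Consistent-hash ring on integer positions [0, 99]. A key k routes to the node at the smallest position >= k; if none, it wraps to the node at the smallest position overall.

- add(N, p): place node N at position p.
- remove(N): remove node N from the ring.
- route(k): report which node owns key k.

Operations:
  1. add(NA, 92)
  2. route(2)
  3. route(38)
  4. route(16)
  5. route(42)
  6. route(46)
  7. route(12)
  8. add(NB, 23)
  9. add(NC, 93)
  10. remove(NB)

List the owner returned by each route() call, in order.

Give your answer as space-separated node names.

Answer: NA NA NA NA NA NA

Derivation:
Op 1: add NA@92 -> ring=[92:NA]
Op 2: route key 2: smallest pos >= 2 is 92 -> NA
Op 3: route key 38: smallest pos >= 38 is 92 -> NA
Op 4: route key 16: smallest pos >= 16 is 92 -> NA
Op 5: route key 42: smallest pos >= 42 is 92 -> NA
Op 6: route key 46: smallest pos >= 46 is 92 -> NA
Op 7: route key 12: smallest pos >= 12 is 92 -> NA
Op 8: add NB@23 -> ring=[23:NB,92:NA]
Op 9: add NC@93 -> ring=[23:NB,92:NA,93:NC]
Op 10: remove NB -> ring=[92:NA,93:NC]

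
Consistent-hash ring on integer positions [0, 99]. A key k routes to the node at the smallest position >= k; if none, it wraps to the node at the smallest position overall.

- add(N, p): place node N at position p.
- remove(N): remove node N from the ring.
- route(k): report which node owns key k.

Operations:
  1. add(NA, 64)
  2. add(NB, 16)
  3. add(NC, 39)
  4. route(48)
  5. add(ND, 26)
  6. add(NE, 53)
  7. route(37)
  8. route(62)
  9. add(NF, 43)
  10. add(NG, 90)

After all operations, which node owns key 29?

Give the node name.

Answer: NC

Derivation:
Op 1: add NA@64 -> ring=[64:NA]
Op 2: add NB@16 -> ring=[16:NB,64:NA]
Op 3: add NC@39 -> ring=[16:NB,39:NC,64:NA]
Op 4: route key 48: smallest pos >= 48 is 64 -> NA
Op 5: add ND@26 -> ring=[16:NB,26:ND,39:NC,64:NA]
Op 6: add NE@53 -> ring=[16:NB,26:ND,39:NC,53:NE,64:NA]
Op 7: route key 37: smallest pos >= 37 is 39 -> NC
Op 8: route key 62: smallest pos >= 62 is 64 -> NA
Op 9: add NF@43 -> ring=[16:NB,26:ND,39:NC,43:NF,53:NE,64:NA]
Op 10: add NG@90 -> ring=[16:NB,26:ND,39:NC,43:NF,53:NE,64:NA,90:NG]
Final route key 29: smallest pos >= 29 is 39 -> NC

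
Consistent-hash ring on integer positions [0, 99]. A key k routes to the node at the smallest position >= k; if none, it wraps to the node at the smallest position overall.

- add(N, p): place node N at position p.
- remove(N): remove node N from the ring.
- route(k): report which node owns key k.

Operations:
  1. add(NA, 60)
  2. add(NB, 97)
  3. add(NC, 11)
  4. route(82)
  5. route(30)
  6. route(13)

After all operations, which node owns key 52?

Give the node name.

Op 1: add NA@60 -> ring=[60:NA]
Op 2: add NB@97 -> ring=[60:NA,97:NB]
Op 3: add NC@11 -> ring=[11:NC,60:NA,97:NB]
Op 4: route key 82: smallest pos >= 82 is 97 -> NB
Op 5: route key 30: smallest pos >= 30 is 60 -> NA
Op 6: route key 13: smallest pos >= 13 is 60 -> NA
Final route key 52: smallest pos >= 52 is 60 -> NA

Answer: NA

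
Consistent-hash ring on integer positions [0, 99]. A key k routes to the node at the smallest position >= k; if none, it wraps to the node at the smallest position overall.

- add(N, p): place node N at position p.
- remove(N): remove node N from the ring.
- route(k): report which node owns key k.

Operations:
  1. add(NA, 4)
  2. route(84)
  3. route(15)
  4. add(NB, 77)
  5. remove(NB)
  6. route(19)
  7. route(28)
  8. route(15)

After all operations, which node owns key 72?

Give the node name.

Op 1: add NA@4 -> ring=[4:NA]
Op 2: route key 84: none >= 84, wrap to smallest pos 4 -> NA
Op 3: route key 15: none >= 15, wrap to smallest pos 4 -> NA
Op 4: add NB@77 -> ring=[4:NA,77:NB]
Op 5: remove NB -> ring=[4:NA]
Op 6: route key 19: none >= 19, wrap to smallest pos 4 -> NA
Op 7: route key 28: none >= 28, wrap to smallest pos 4 -> NA
Op 8: route key 15: none >= 15, wrap to smallest pos 4 -> NA
Final route key 72: none >= 72, wrap to smallest pos 4 -> NA

Answer: NA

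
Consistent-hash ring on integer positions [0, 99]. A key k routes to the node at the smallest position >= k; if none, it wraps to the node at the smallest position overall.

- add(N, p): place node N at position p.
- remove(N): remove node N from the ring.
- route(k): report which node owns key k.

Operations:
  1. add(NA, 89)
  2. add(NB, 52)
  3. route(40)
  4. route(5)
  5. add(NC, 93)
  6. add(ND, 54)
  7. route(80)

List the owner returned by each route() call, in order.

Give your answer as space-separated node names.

Op 1: add NA@89 -> ring=[89:NA]
Op 2: add NB@52 -> ring=[52:NB,89:NA]
Op 3: route key 40: smallest pos >= 40 is 52 -> NB
Op 4: route key 5: smallest pos >= 5 is 52 -> NB
Op 5: add NC@93 -> ring=[52:NB,89:NA,93:NC]
Op 6: add ND@54 -> ring=[52:NB,54:ND,89:NA,93:NC]
Op 7: route key 80: smallest pos >= 80 is 89 -> NA

Answer: NB NB NA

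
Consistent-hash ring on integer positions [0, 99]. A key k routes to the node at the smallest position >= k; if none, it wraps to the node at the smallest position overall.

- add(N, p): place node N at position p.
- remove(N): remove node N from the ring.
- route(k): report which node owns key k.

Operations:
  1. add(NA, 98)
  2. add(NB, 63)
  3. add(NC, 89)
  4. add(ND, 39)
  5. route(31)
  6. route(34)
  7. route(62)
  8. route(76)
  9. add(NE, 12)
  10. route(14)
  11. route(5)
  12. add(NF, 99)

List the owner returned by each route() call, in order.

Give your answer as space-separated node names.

Op 1: add NA@98 -> ring=[98:NA]
Op 2: add NB@63 -> ring=[63:NB,98:NA]
Op 3: add NC@89 -> ring=[63:NB,89:NC,98:NA]
Op 4: add ND@39 -> ring=[39:ND,63:NB,89:NC,98:NA]
Op 5: route key 31: smallest pos >= 31 is 39 -> ND
Op 6: route key 34: smallest pos >= 34 is 39 -> ND
Op 7: route key 62: smallest pos >= 62 is 63 -> NB
Op 8: route key 76: smallest pos >= 76 is 89 -> NC
Op 9: add NE@12 -> ring=[12:NE,39:ND,63:NB,89:NC,98:NA]
Op 10: route key 14: smallest pos >= 14 is 39 -> ND
Op 11: route key 5: smallest pos >= 5 is 12 -> NE
Op 12: add NF@99 -> ring=[12:NE,39:ND,63:NB,89:NC,98:NA,99:NF]

Answer: ND ND NB NC ND NE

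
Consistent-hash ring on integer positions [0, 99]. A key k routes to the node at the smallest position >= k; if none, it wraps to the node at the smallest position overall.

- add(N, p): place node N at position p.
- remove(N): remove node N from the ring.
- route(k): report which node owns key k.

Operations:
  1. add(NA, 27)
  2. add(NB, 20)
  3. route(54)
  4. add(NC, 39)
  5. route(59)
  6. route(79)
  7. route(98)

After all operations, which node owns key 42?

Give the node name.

Op 1: add NA@27 -> ring=[27:NA]
Op 2: add NB@20 -> ring=[20:NB,27:NA]
Op 3: route key 54: none >= 54, wrap to smallest pos 20 -> NB
Op 4: add NC@39 -> ring=[20:NB,27:NA,39:NC]
Op 5: route key 59: none >= 59, wrap to smallest pos 20 -> NB
Op 6: route key 79: none >= 79, wrap to smallest pos 20 -> NB
Op 7: route key 98: none >= 98, wrap to smallest pos 20 -> NB
Final route key 42: none >= 42, wrap to smallest pos 20 -> NB

Answer: NB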